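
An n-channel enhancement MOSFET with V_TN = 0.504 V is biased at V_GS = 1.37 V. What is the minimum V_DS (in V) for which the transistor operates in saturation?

The boundary between triode and saturation is V_DS = V_GS − V_TN = V_ov.
V_ov = 1.37 − 0.504 = 0.866 V.

V_DS,sat = 0.866 V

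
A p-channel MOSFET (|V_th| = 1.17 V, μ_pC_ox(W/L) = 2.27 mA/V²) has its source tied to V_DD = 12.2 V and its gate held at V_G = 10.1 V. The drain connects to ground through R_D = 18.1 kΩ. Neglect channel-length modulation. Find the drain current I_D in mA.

V_SG = V_DD − V_G = 12.2 − 10.1 = 2.1 V, so V_ov = 2.1 − 1.17 = 0.93 V.
Assume saturation: I_D = ½ k_p V_ov² = 0.5 × 2.27 × 0.93² = 0.982 mA, giving V_SD = V_DD − I_D R_D = 12.2 − 0.982 × 18.1 = -5.57 V.
But -5.57 V < V_ov = 0.93 V, so the device is actually in triode.
In triode I_D = k_p[V_ov V_SD − ½ V_SD²] and I_D = (V_DD − V_SD)/R_D. Equating: 20.5 V_SD² − 39.21 V_SD + 12.2 = 0, giving V_SD = 0.391 V (the root below V_ov).
I_D = (12.2 − 0.391) / 18.1 = 0.652 mA.

I_D = 0.652 mA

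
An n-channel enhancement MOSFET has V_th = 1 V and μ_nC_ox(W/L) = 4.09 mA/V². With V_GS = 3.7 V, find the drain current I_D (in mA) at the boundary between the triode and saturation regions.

At the boundary V_DS = V_ov = V_GS − V_th = 3.7 − 1 = 2.7 V.
I_D = ½ k_n V_ov² = 0.5 × 4.09 × 2.7² = 14.9 mA.

I_D = 14.9 mA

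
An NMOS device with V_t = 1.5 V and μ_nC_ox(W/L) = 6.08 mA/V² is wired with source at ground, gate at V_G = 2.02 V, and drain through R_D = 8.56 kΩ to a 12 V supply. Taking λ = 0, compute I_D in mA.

I_D = 0.822 mA

V_GS = V_G = 2.02 V, so V_ov = 2.02 − 1.5 = 0.52 V.
Assume saturation: I_D = ½ k_n V_ov² = 0.5 × 6.08 × 0.52² = 0.822 mA, giving V_DS = V_DD − I_D R_D = 12 − 0.822 × 8.56 = 4.96 V.
V_DS = 4.96 V ≥ V_ov = 0.52 V, confirming saturation.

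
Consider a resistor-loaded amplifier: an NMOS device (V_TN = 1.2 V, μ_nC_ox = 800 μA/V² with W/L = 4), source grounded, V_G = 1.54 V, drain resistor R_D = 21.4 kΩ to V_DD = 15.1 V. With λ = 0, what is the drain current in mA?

V_GS = V_G = 1.54 V, so V_ov = 1.54 − 1.2 = 0.34 V.
k_n = μ_nC_ox · (W/L) = 3.2 mA/V².
Assume saturation: I_D = ½ k_n V_ov² = 0.5 × 3.2 × 0.34² = 0.185 mA, giving V_DS = V_DD − I_D R_D = 15.1 − 0.185 × 21.4 = 11.1 V.
V_DS = 11.1 V ≥ V_ov = 0.34 V, confirming saturation.

I_D = 0.185 mA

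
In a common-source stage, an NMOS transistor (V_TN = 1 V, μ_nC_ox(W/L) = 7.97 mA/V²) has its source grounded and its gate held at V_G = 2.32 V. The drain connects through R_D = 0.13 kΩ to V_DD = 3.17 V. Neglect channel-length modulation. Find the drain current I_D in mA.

V_GS = V_G = 2.32 V, so V_ov = 2.32 − 1 = 1.32 V.
Assume saturation: I_D = ½ k_n V_ov² = 0.5 × 7.97 × 1.32² = 6.94 mA, giving V_DS = V_DD − I_D R_D = 3.17 − 6.94 × 0.13 = 2.27 V.
V_DS = 2.27 V ≥ V_ov = 1.32 V, confirming saturation.

I_D = 6.94 mA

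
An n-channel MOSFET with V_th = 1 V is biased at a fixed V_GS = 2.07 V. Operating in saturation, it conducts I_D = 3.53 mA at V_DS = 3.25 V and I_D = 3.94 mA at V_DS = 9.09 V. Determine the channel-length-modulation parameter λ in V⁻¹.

λ = 0.0213 V⁻¹

With V_GS fixed, I_D ∝ (1 + λ V_DS) in saturation, so I_D2/I_D1 = (1 + λ V_DS2)/(1 + λ V_DS1).
3.94/3.53 = 1.116 = (1 + 9.09 λ)/(1 + 3.25 λ).
Solving: λ (I_D1 V_DS2 − I_D2 V_DS1) = I_D2 − I_D1, so λ = (3.94 − 3.53) / (3.53 × 9.09 − 3.94 × 3.25) = 0.41 / 19.3 = 0.0213 V⁻¹.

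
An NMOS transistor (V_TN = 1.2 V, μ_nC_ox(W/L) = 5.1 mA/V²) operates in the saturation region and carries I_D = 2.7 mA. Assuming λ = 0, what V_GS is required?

In saturation I_D = ½ k_n (V_GS − V_TN)², so V_GS − V_TN = √(2 I_D / k_n) = √(2 × 2.7 / 5.1) = 1.03 V.
V_GS = 1.2 + 1.03 = 2.23 V.

V_GS = 2.23 V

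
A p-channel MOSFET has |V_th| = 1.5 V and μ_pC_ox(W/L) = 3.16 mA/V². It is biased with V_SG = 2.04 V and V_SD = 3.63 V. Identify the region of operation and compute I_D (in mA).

V_ov = V_SG − |V_th| = 2.04 − 1.5 = 0.54 V.
Since V_SD = 3.63 V ≥ V_ov = 0.54 V, the device is in saturation.
I_D = ½ k_p V_ov² = 0.5 × 3.16 × 0.54² = 0.461 mA.

Saturation; I_D = 0.461 mA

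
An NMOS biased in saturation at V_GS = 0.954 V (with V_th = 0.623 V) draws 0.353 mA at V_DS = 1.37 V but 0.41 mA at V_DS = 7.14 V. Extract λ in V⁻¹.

With V_GS fixed, I_D ∝ (1 + λ V_DS) in saturation, so I_D2/I_D1 = (1 + λ V_DS2)/(1 + λ V_DS1).
0.41/0.353 = 1.161 = (1 + 7.14 λ)/(1 + 1.37 λ).
Solving: λ (I_D1 V_DS2 − I_D2 V_DS1) = I_D2 − I_D1, so λ = (0.41 − 0.353) / (0.353 × 7.14 − 0.41 × 1.37) = 0.057 / 1.96 = 0.0291 V⁻¹.

λ = 0.0291 V⁻¹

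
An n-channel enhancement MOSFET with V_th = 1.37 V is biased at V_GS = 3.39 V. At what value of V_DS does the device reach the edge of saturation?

The boundary between triode and saturation is V_DS = V_GS − V_th = V_ov.
V_ov = 3.39 − 1.37 = 2.02 V.

V_DS,sat = 2.02 V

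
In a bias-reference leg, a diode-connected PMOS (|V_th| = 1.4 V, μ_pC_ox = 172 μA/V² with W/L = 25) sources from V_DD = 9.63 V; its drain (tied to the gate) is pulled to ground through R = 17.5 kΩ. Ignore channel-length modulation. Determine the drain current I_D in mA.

With gate tied to drain, V_SG = V_SD ≥ V_SG − |V_th|, so the device is in saturation.
k_p = μ_pC_ox · (W/L) = 4.3 mA/V².
KCL at the drain: ½ k_p (V_SG − |V_th|)² = (V_DD − V_SG)/R.
Let x = V_SG − 1.4. Then 37.6 x² + x − 8.23 = 0, giving x = 0.455 V (positive root), so V_SG = 1.85 V.
I_D = (V_DD − V_SG)/R = (9.63 − 1.85) / 17.5 = 0.444 mA.

I_D = 0.444 mA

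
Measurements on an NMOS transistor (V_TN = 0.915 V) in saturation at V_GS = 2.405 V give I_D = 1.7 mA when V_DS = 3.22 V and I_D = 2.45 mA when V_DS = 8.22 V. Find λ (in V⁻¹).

With V_GS fixed, I_D ∝ (1 + λ V_DS) in saturation, so I_D2/I_D1 = (1 + λ V_DS2)/(1 + λ V_DS1).
2.45/1.7 = 1.441 = (1 + 8.22 λ)/(1 + 3.22 λ).
Solving: λ (I_D1 V_DS2 − I_D2 V_DS1) = I_D2 − I_D1, so λ = (2.45 − 1.7) / (1.7 × 8.22 − 2.45 × 3.22) = 0.75 / 6.08 = 0.123 V⁻¹.

λ = 0.123 V⁻¹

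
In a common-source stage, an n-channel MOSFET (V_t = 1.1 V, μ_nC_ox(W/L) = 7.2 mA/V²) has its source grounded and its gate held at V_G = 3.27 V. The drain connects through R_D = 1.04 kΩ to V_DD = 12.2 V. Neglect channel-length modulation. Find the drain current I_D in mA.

V_GS = V_G = 3.27 V, so V_ov = 3.27 − 1.1 = 2.17 V.
Assume saturation: I_D = ½ k_n V_ov² = 0.5 × 7.2 × 2.17² = 17 mA, giving V_DS = V_DD − I_D R_D = 12.2 − 17 × 1.04 = -5.43 V.
But -5.43 V < V_ov = 2.17 V, so the device is actually in triode.
In triode I_D = k_n[V_ov V_DS − ½ V_DS²] and I_D = (V_DD − V_DS)/R_D. Equating: 3.74 V_DS² − 17.25 V_DS + 12.2 = 0, giving V_DS = 0.873 V (the root below V_ov).
I_D = (12.2 − 0.873) / 1.04 = 10.9 mA.

I_D = 10.9 mA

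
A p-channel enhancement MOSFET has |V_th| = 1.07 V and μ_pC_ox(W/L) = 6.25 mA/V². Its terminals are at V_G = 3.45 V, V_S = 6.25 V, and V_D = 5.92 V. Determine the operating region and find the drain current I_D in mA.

V_SG = V_S − V_G = 6.25 − 3.45 = 2.8 V; V_SD = V_S − V_D = 6.25 − 5.92 = 0.33 V.
V_ov = V_SG − |V_th| = 2.8 − 1.07 = 1.73 V.
Since V_SD = 0.33 V < V_ov = 1.73 V, the device is in the triode region.
I_D = k_p [V_ov · V_SD − ½ V_SD²] = 6.25 × [1.73 × 0.33 − 0.5 × 0.33²] = 3.23 mA.

Triode; I_D = 3.23 mA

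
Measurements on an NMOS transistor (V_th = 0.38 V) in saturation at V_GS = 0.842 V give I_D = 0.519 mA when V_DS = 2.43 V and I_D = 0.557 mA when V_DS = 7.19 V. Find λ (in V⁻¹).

With V_GS fixed, I_D ∝ (1 + λ V_DS) in saturation, so I_D2/I_D1 = (1 + λ V_DS2)/(1 + λ V_DS1).
0.557/0.519 = 1.073 = (1 + 7.19 λ)/(1 + 2.43 λ).
Solving: λ (I_D1 V_DS2 − I_D2 V_DS1) = I_D2 − I_D1, so λ = (0.557 − 0.519) / (0.519 × 7.19 − 0.557 × 2.43) = 0.038 / 2.38 = 0.016 V⁻¹.

λ = 0.0160 V⁻¹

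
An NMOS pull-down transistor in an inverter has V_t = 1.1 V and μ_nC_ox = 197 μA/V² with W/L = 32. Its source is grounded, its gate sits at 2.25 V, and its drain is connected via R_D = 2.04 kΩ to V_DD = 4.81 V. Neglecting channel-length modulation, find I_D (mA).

V_GS = V_G = 2.25 V, so V_ov = 2.25 − 1.1 = 1.15 V.
k_n = μ_nC_ox · (W/L) = 6.304 mA/V².
Assume saturation: I_D = ½ k_n V_ov² = 0.5 × 6.304 × 1.15² = 4.17 mA, giving V_DS = V_DD − I_D R_D = 4.81 − 4.17 × 2.04 = -3.69 V.
But -3.69 V < V_ov = 1.15 V, so the device is actually in triode.
In triode I_D = k_n[V_ov V_DS − ½ V_DS²] and I_D = (V_DD − V_DS)/R_D. Equating: 6.43 V_DS² − 15.79 V_DS + 4.81 = 0, giving V_DS = 0.356 V (the root below V_ov).
I_D = (4.81 − 0.356) / 2.04 = 2.18 mA.

I_D = 2.18 mA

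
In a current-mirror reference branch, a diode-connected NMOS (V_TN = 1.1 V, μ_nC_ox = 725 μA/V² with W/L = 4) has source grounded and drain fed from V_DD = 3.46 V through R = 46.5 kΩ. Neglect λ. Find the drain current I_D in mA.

With gate tied to drain, V_GS = V_DS ≥ V_GS − V_TN, so the device is in saturation.
k_n = μ_nC_ox · (W/L) = 2.9 mA/V².
KCL at the drain: ½ k_n (V_GS − V_TN)² = (V_DD − V_GS)/R.
Let x = V_GS − 1.1. Then 67.4 x² + x − 2.36 = 0, giving x = 0.18 V (positive root), so V_GS = 1.28 V.
I_D = (V_DD − V_GS)/R = (3.46 − 1.28) / 46.5 = 0.0469 mA.

I_D = 0.0469 mA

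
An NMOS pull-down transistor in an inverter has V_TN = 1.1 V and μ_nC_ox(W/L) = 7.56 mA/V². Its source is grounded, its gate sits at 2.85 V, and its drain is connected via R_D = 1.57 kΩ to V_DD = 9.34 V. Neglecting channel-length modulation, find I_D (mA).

I_D = 5.63 mA

V_GS = V_G = 2.85 V, so V_ov = 2.85 − 1.1 = 1.75 V.
Assume saturation: I_D = ½ k_n V_ov² = 0.5 × 7.56 × 1.75² = 11.6 mA, giving V_DS = V_DD − I_D R_D = 9.34 − 11.6 × 1.57 = -8.83 V.
But -8.83 V < V_ov = 1.75 V, so the device is actually in triode.
In triode I_D = k_n[V_ov V_DS − ½ V_DS²] and I_D = (V_DD − V_DS)/R_D. Equating: 5.93 V_DS² − 21.77 V_DS + 9.34 = 0, giving V_DS = 0.496 V (the root below V_ov).
I_D = (9.34 − 0.496) / 1.57 = 5.63 mA.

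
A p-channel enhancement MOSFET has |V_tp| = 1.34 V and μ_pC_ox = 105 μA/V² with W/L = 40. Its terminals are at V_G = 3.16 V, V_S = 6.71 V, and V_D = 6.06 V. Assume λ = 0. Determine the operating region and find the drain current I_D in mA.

Triode; I_D = 5.15 mA

V_SG = V_S − V_G = 6.71 − 3.16 = 3.55 V; V_SD = V_S − V_D = 6.71 − 6.06 = 0.65 V.
k_p = μ_pC_ox · (W/L) = 4.2 mA/V².
V_ov = V_SG − |V_tp| = 3.55 − 1.34 = 2.21 V.
Since V_SD = 0.65 V < V_ov = 2.21 V, the device is in the triode region.
I_D = k_p [V_ov · V_SD − ½ V_SD²] = 4.2 × [2.21 × 0.65 − 0.5 × 0.65²] = 5.15 mA.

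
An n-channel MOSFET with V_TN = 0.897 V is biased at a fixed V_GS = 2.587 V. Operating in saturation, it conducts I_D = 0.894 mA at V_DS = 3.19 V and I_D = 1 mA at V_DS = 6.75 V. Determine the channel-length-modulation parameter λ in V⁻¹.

λ = 0.0373 V⁻¹

With V_GS fixed, I_D ∝ (1 + λ V_DS) in saturation, so I_D2/I_D1 = (1 + λ V_DS2)/(1 + λ V_DS1).
1/0.894 = 1.119 = (1 + 6.75 λ)/(1 + 3.19 λ).
Solving: λ (I_D1 V_DS2 − I_D2 V_DS1) = I_D2 − I_D1, so λ = (1 − 0.894) / (0.894 × 6.75 − 1 × 3.19) = 0.106 / 2.84 = 0.0373 V⁻¹.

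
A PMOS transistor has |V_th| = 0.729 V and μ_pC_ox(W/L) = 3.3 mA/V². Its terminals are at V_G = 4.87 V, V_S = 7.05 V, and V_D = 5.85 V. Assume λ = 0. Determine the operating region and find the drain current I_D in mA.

V_SG = V_S − V_G = 7.05 − 4.87 = 2.18 V; V_SD = V_S − V_D = 7.05 − 5.85 = 1.2 V.
V_ov = V_SG − |V_th| = 2.18 − 0.729 = 1.45 V.
Since V_SD = 1.2 V < V_ov = 1.45 V, the device is in the triode region.
I_D = k_p [V_ov · V_SD − ½ V_SD²] = 3.3 × [1.45 × 1.2 − 0.5 × 1.2²] = 3.37 mA.

Triode; I_D = 3.37 mA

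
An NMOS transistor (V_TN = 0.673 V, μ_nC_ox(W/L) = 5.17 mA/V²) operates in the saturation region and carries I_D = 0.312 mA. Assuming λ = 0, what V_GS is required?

In saturation I_D = ½ k_n (V_GS − V_TN)², so V_GS − V_TN = √(2 I_D / k_n) = √(2 × 0.312 / 5.17) = 0.347 V.
V_GS = 0.673 + 0.347 = 1.02 V.

V_GS = 1.02 V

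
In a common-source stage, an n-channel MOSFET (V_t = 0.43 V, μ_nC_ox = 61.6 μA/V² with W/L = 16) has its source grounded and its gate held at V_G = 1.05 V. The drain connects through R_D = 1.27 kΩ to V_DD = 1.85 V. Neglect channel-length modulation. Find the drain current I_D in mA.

V_GS = V_G = 1.05 V, so V_ov = 1.05 − 0.43 = 0.62 V.
k_n = μ_nC_ox · (W/L) = 0.9856 mA/V².
Assume saturation: I_D = ½ k_n V_ov² = 0.5 × 0.9856 × 0.62² = 0.189 mA, giving V_DS = V_DD − I_D R_D = 1.85 − 0.189 × 1.27 = 1.61 V.
V_DS = 1.61 V ≥ V_ov = 0.62 V, confirming saturation.

I_D = 0.189 mA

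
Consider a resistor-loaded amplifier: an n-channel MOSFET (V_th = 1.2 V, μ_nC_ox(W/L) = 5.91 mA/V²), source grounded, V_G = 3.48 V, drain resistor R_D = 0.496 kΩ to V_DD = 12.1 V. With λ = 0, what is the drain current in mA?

V_GS = V_G = 3.48 V, so V_ov = 3.48 − 1.2 = 2.28 V.
Assume saturation: I_D = ½ k_n V_ov² = 0.5 × 5.91 × 2.28² = 15.4 mA, giving V_DS = V_DD − I_D R_D = 12.1 − 15.4 × 0.496 = 4.48 V.
V_DS = 4.48 V ≥ V_ov = 2.28 V, confirming saturation.

I_D = 15.4 mA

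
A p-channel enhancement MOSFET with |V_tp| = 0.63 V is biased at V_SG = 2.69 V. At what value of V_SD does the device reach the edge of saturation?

V_SD,sat = 2.06 V

The boundary between triode and saturation is V_SD = V_SG − |V_tp| = V_ov.
V_ov = 2.69 − 0.63 = 2.06 V.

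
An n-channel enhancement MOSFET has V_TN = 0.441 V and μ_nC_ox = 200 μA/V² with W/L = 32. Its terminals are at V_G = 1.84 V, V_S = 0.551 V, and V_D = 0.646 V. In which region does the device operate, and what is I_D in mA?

V_GS = V_G − V_S = 1.84 − 0.551 = 1.29 V; V_DS = V_D − V_S = 0.646 − 0.551 = 0.095 V.
k_n = μ_nC_ox · (W/L) = 6.4 mA/V².
V_ov = V_GS − V_TN = 1.29 − 0.441 = 0.848 V.
Since V_DS = 0.095 V < V_ov = 0.848 V, the device is in the triode region.
I_D = k_n [V_ov · V_DS − ½ V_DS²] = 6.4 × [0.848 × 0.095 − 0.5 × 0.095²] = 0.487 mA.

Triode; I_D = 0.487 mA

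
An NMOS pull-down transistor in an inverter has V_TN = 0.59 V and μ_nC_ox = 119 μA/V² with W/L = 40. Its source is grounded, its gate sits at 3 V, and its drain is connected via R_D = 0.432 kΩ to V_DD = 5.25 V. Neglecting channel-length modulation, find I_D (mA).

I_D = 9.64 mA

V_GS = V_G = 3 V, so V_ov = 3 − 0.59 = 2.41 V.
k_n = μ_nC_ox · (W/L) = 4.76 mA/V².
Assume saturation: I_D = ½ k_n V_ov² = 0.5 × 4.76 × 2.41² = 13.8 mA, giving V_DS = V_DD − I_D R_D = 5.25 − 13.8 × 0.432 = -0.722 V.
But -0.722 V < V_ov = 2.41 V, so the device is actually in triode.
In triode I_D = k_n[V_ov V_DS − ½ V_DS²] and I_D = (V_DD − V_DS)/R_D. Equating: 1.03 V_DS² − 5.956 V_DS + 5.25 = 0, giving V_DS = 1.08 V (the root below V_ov).
I_D = (5.25 − 1.08) / 0.432 = 9.64 mA.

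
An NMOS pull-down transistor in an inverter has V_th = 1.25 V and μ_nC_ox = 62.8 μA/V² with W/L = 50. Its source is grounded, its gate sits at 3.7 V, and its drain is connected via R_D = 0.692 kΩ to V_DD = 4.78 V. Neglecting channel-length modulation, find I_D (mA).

V_GS = V_G = 3.7 V, so V_ov = 3.7 − 1.25 = 2.45 V.
k_n = μ_nC_ox · (W/L) = 3.14 mA/V².
Assume saturation: I_D = ½ k_n V_ov² = 0.5 × 3.14 × 2.45² = 9.42 mA, giving V_DS = V_DD − I_D R_D = 4.78 − 9.42 × 0.692 = -1.74 V.
But -1.74 V < V_ov = 2.45 V, so the device is actually in triode.
In triode I_D = k_n[V_ov V_DS − ½ V_DS²] and I_D = (V_DD − V_DS)/R_D. Equating: 1.09 V_DS² − 6.324 V_DS + 4.78 = 0, giving V_DS = 0.893 V (the root below V_ov).
I_D = (4.78 − 0.893) / 0.692 = 5.62 mA.

I_D = 5.62 mA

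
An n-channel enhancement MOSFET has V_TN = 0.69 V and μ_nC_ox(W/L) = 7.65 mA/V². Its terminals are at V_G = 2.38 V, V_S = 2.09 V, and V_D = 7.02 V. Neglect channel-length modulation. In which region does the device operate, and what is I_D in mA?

Cutoff; I_D = 0 mA

V_GS = V_G − V_S = 2.38 − 2.09 = 0.29 V; V_DS = V_D − V_S = 7.02 − 2.09 = 4.93 V.
V_GS = 0.29 V < V_TN = 0.69 V, so the transistor is in cutoff.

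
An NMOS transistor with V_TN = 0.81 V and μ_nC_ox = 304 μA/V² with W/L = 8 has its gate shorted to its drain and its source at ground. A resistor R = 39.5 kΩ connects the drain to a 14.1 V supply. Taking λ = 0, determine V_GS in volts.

V_GS = 1.33 V

With gate tied to drain, V_GS = V_DS ≥ V_GS − V_TN, so the device is in saturation.
k_n = μ_nC_ox · (W/L) = 2.432 mA/V².
KCL at the drain: ½ k_n (V_GS − V_TN)² = (V_DD − V_GS)/R.
Let x = V_GS − 0.81. Then 48 x² + x − 13.29 = 0, giving x = 0.516 V (positive root), so V_GS = 1.33 V.
I_D = (V_DD − V_GS)/R = (14.1 − 1.33) / 39.5 = 0.323 mA.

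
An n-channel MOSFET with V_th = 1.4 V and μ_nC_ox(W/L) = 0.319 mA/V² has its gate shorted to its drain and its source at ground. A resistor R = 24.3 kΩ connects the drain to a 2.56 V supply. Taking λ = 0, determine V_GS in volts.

With gate tied to drain, V_GS = V_DS ≥ V_GS − V_th, so the device is in saturation.
KCL at the drain: ½ k_n (V_GS − V_th)² = (V_DD − V_GS)/R.
Let x = V_GS − 1.4. Then 3.88 x² + x − 1.16 = 0, giving x = 0.433 V (positive root), so V_GS = 1.83 V.
I_D = (V_DD − V_GS)/R = (2.56 − 1.83) / 24.3 = 0.0299 mA.

V_GS = 1.83 V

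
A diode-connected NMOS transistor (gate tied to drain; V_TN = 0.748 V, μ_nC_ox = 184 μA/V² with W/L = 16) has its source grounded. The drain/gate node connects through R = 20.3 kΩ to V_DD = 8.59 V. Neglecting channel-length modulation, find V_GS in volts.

V_GS = 1.24 V

With gate tied to drain, V_GS = V_DS ≥ V_GS − V_TN, so the device is in saturation.
k_n = μ_nC_ox · (W/L) = 2.944 mA/V².
KCL at the drain: ½ k_n (V_GS − V_TN)² = (V_DD − V_GS)/R.
Let x = V_GS − 0.748. Then 29.9 x² + x − 7.842 = 0, giving x = 0.496 V (positive root), so V_GS = 1.24 V.
I_D = (V_DD − V_GS)/R = (8.59 − 1.24) / 20.3 = 0.362 mA.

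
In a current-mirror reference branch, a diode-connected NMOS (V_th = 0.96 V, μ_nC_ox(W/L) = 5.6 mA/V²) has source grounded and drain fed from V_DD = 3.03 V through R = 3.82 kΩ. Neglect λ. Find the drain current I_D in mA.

With gate tied to drain, V_GS = V_DS ≥ V_GS − V_th, so the device is in saturation.
KCL at the drain: ½ k_n (V_GS − V_th)² = (V_DD − V_GS)/R.
Let x = V_GS − 0.96. Then 10.7 x² + x − 2.07 = 0, giving x = 0.396 V (positive root), so V_GS = 1.36 V.
I_D = (V_DD − V_GS)/R = (3.03 − 1.36) / 3.82 = 0.438 mA.

I_D = 0.438 mA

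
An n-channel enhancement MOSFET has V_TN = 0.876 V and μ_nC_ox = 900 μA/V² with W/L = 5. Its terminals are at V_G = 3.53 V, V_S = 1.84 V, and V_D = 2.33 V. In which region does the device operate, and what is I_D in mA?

Triode; I_D = 1.25 mA

V_GS = V_G − V_S = 3.53 − 1.84 = 1.69 V; V_DS = V_D − V_S = 2.33 − 1.84 = 0.49 V.
k_n = μ_nC_ox · (W/L) = 4.5 mA/V².
V_ov = V_GS − V_TN = 1.69 − 0.876 = 0.814 V.
Since V_DS = 0.49 V < V_ov = 0.814 V, the device is in the triode region.
I_D = k_n [V_ov · V_DS − ½ V_DS²] = 4.5 × [0.814 × 0.49 − 0.5 × 0.49²] = 1.25 mA.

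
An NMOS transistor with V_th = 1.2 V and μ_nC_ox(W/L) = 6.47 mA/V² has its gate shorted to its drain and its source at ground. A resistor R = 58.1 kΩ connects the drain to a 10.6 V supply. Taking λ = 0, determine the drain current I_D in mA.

With gate tied to drain, V_GS = V_DS ≥ V_GS − V_th, so the device is in saturation.
KCL at the drain: ½ k_n (V_GS − V_th)² = (V_DD − V_GS)/R.
Let x = V_GS − 1.2. Then 188 x² + x − 9.4 = 0, giving x = 0.221 V (positive root), so V_GS = 1.42 V.
I_D = (V_DD − V_GS)/R = (10.6 − 1.42) / 58.1 = 0.158 mA.

I_D = 0.158 mA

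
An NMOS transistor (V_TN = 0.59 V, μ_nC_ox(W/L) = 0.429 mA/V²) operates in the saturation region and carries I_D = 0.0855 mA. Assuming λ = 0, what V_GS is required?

V_GS = 1.22 V

In saturation I_D = ½ k_n (V_GS − V_TN)², so V_GS − V_TN = √(2 I_D / k_n) = √(2 × 0.0855 / 0.429) = 0.631 V.
V_GS = 0.59 + 0.631 = 1.22 V.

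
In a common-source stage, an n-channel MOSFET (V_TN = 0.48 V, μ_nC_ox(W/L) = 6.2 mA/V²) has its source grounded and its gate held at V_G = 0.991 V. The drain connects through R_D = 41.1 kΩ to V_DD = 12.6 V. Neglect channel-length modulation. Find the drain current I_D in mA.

I_D = 0.304 mA

V_GS = V_G = 0.991 V, so V_ov = 0.991 − 0.48 = 0.511 V.
Assume saturation: I_D = ½ k_n V_ov² = 0.5 × 6.2 × 0.511² = 0.809 mA, giving V_DS = V_DD − I_D R_D = 12.6 − 0.809 × 41.1 = -20.7 V.
But -20.7 V < V_ov = 0.511 V, so the device is actually in triode.
In triode I_D = k_n[V_ov V_DS − ½ V_DS²] and I_D = (V_DD − V_DS)/R_D. Equating: 127 V_DS² − 131.2 V_DS + 12.6 = 0, giving V_DS = 0.107 V (the root below V_ov).
I_D = (12.6 − 0.107) / 41.1 = 0.304 mA.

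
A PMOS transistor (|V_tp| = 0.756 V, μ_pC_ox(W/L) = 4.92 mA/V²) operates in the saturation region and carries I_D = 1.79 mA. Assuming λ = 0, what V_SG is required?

V_SG = 1.61 V

In saturation I_D = ½ k_p (V_SG − |V_tp|)², so V_SG − |V_tp| = √(2 I_D / k_p) = √(2 × 1.79 / 4.92) = 0.853 V.
V_SG = 0.756 + 0.853 = 1.61 V.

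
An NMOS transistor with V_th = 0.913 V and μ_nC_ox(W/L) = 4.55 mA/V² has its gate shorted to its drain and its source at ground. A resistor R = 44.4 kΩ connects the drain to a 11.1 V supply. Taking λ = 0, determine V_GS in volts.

V_GS = 1.23 V

With gate tied to drain, V_GS = V_DS ≥ V_GS − V_th, so the device is in saturation.
KCL at the drain: ½ k_n (V_GS − V_th)² = (V_DD − V_GS)/R.
Let x = V_GS − 0.913. Then 101 x² + x − 10.19 = 0, giving x = 0.313 V (positive root), so V_GS = 1.23 V.
I_D = (V_DD − V_GS)/R = (11.1 − 1.23) / 44.4 = 0.222 mA.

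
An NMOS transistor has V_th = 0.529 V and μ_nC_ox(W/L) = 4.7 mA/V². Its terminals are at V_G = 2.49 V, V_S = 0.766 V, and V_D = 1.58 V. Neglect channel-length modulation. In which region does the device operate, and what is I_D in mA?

V_GS = V_G − V_S = 2.49 − 0.766 = 1.72 V; V_DS = V_D − V_S = 1.58 − 0.766 = 0.814 V.
V_ov = V_GS − V_th = 1.72 − 0.529 = 1.2 V.
Since V_DS = 0.814 V < V_ov = 1.2 V, the device is in the triode region.
I_D = k_n [V_ov · V_DS − ½ V_DS²] = 4.7 × [1.2 × 0.814 − 0.5 × 0.814²] = 3.01 mA.

Triode; I_D = 3.01 mA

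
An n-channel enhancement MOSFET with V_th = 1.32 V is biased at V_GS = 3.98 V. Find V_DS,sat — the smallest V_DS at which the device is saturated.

The boundary between triode and saturation is V_DS = V_GS − V_th = V_ov.
V_ov = 3.98 − 1.32 = 2.66 V.

V_DS,sat = 2.66 V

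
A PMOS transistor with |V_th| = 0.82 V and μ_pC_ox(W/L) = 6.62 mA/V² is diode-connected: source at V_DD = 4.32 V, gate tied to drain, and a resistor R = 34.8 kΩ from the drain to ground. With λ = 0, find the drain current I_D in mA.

I_D = 0.0957 mA

With gate tied to drain, V_SG = V_SD ≥ V_SG − |V_th|, so the device is in saturation.
KCL at the drain: ½ k_p (V_SG − |V_th|)² = (V_DD − V_SG)/R.
Let x = V_SG − 0.82. Then 115 x² + x − 3.5 = 0, giving x = 0.17 V (positive root), so V_SG = 0.99 V.
I_D = (V_DD − V_SG)/R = (4.32 − 0.99) / 34.8 = 0.0957 mA.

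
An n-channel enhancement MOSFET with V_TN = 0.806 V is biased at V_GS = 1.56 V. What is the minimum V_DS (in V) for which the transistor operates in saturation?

V_DS,sat = 0.754 V

The boundary between triode and saturation is V_DS = V_GS − V_TN = V_ov.
V_ov = 1.56 − 0.806 = 0.754 V.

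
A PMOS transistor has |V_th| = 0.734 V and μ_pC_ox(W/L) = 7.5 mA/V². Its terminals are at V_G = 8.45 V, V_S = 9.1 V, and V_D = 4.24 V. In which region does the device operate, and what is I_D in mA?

V_SG = V_S − V_G = 9.1 − 8.45 = 0.65 V; V_SD = V_S − V_D = 9.1 − 4.24 = 4.86 V.
V_SG = 0.65 V < |V_th| = 0.734 V, so the transistor is in cutoff.

Cutoff; I_D = 0 mA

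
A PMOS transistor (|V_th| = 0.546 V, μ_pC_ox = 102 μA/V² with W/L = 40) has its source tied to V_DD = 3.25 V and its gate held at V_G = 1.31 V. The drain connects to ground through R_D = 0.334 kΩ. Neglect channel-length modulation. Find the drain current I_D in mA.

V_SG = V_DD − V_G = 3.25 − 1.31 = 1.94 V, so V_ov = 1.94 − 0.546 = 1.39 V.
k_p = μ_pC_ox · (W/L) = 4.08 mA/V².
Assume saturation: I_D = ½ k_p V_ov² = 0.5 × 4.08 × 1.39² = 3.96 mA, giving V_SD = V_DD − I_D R_D = 3.25 − 3.96 × 0.334 = 1.93 V.
V_SD = 1.93 V ≥ V_ov = 1.39 V, confirming saturation.

I_D = 3.96 mA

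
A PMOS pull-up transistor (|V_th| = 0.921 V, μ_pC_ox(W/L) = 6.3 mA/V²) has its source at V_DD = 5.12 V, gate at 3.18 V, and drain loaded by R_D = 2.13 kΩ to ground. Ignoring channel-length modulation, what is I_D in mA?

I_D = 2.20 mA

V_SG = V_DD − V_G = 5.12 − 3.18 = 1.94 V, so V_ov = 1.94 − 0.921 = 1.02 V.
Assume saturation: I_D = ½ k_p V_ov² = 0.5 × 6.3 × 1.02² = 3.27 mA, giving V_SD = V_DD − I_D R_D = 5.12 − 3.27 × 2.13 = -1.85 V.
But -1.85 V < V_ov = 1.02 V, so the device is actually in triode.
In triode I_D = k_p[V_ov V_SD − ½ V_SD²] and I_D = (V_DD − V_SD)/R_D. Equating: 6.71 V_SD² − 14.67 V_SD + 5.12 = 0, giving V_SD = 0.436 V (the root below V_ov).
I_D = (5.12 − 0.436) / 2.13 = 2.2 mA.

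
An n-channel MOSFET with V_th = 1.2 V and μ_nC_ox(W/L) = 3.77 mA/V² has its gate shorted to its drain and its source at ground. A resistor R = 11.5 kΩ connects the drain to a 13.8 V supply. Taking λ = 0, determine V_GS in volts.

With gate tied to drain, V_GS = V_DS ≥ V_GS − V_th, so the device is in saturation.
KCL at the drain: ½ k_n (V_GS − V_th)² = (V_DD − V_GS)/R.
Let x = V_GS − 1.2. Then 21.7 x² + x − 12.6 = 0, giving x = 0.74 V (positive root), so V_GS = 1.94 V.
I_D = (V_DD − V_GS)/R = (13.8 − 1.94) / 11.5 = 1.03 mA.

V_GS = 1.94 V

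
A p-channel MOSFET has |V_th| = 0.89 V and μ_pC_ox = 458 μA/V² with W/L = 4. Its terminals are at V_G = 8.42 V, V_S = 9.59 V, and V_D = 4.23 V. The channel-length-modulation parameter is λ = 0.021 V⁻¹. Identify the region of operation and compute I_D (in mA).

Saturation; I_D = 0.0799 mA

V_SG = V_S − V_G = 9.59 − 8.42 = 1.17 V; V_SD = V_S − V_D = 9.59 − 4.23 = 5.36 V.
k_p = μ_pC_ox · (W/L) = 1.832 mA/V².
V_ov = V_SG − |V_th| = 1.17 − 0.89 = 0.28 V.
Since V_SD = 5.36 V ≥ V_ov = 0.28 V, the device is in saturation.
I_D = ½ k_p V_ov² (1 + λ V_SD) = 0.5 × 1.832 × 0.28² × (1 + 0.021 × 5.36) = 0.0799 mA.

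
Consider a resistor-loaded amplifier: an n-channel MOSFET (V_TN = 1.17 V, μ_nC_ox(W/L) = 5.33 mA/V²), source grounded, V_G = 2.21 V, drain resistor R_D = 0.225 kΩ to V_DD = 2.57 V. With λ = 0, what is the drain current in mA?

V_GS = V_G = 2.21 V, so V_ov = 2.21 − 1.17 = 1.04 V.
Assume saturation: I_D = ½ k_n V_ov² = 0.5 × 5.33 × 1.04² = 2.88 mA, giving V_DS = V_DD − I_D R_D = 2.57 − 2.88 × 0.225 = 1.92 V.
V_DS = 1.92 V ≥ V_ov = 1.04 V, confirming saturation.

I_D = 2.88 mA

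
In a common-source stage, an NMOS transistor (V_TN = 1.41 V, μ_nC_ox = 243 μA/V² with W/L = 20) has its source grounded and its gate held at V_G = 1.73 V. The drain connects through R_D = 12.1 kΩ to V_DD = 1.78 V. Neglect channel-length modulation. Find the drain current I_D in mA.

V_GS = V_G = 1.73 V, so V_ov = 1.73 − 1.41 = 0.32 V.
k_n = μ_nC_ox · (W/L) = 4.86 mA/V².
Assume saturation: I_D = ½ k_n V_ov² = 0.5 × 4.86 × 0.32² = 0.249 mA, giving V_DS = V_DD − I_D R_D = 1.78 − 0.249 × 12.1 = -1.23 V.
But -1.23 V < V_ov = 0.32 V, so the device is actually in triode.
In triode I_D = k_n[V_ov V_DS − ½ V_DS²] and I_D = (V_DD − V_DS)/R_D. Equating: 29.4 V_DS² − 19.82 V_DS + 1.78 = 0, giving V_DS = 0.107 V (the root below V_ov).
I_D = (1.78 − 0.107) / 12.1 = 0.138 mA.

I_D = 0.138 mA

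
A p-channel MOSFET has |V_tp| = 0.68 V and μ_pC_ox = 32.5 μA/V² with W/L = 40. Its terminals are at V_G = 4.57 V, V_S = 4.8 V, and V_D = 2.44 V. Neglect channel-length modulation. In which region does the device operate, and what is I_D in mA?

Cutoff; I_D = 0 mA

V_SG = V_S − V_G = 4.8 − 4.57 = 0.23 V; V_SD = V_S − V_D = 4.8 − 2.44 = 2.36 V.
V_SG = 0.23 V < |V_tp| = 0.68 V, so the transistor is in cutoff.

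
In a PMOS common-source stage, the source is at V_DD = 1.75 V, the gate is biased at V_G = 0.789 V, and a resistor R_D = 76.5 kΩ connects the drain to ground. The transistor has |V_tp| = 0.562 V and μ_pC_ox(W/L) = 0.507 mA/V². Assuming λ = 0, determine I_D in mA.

V_SG = V_DD − V_G = 1.75 − 0.789 = 0.961 V, so V_ov = 0.961 − 0.562 = 0.399 V.
Assume saturation: I_D = ½ k_p V_ov² = 0.5 × 0.507 × 0.399² = 0.0404 mA, giving V_SD = V_DD − I_D R_D = 1.75 − 0.0404 × 76.5 = -1.34 V.
But -1.34 V < V_ov = 0.399 V, so the device is actually in triode.
In triode I_D = k_p[V_ov V_SD − ½ V_SD²] and I_D = (V_DD − V_SD)/R_D. Equating: 19.4 V_SD² − 16.48 V_SD + 1.75 = 0, giving V_SD = 0.124 V (the root below V_ov).
I_D = (1.75 − 0.124) / 76.5 = 0.0212 mA.

I_D = 0.0212 mA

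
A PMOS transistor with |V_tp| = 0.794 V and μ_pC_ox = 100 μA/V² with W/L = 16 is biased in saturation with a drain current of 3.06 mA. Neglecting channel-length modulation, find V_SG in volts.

V_SG = 2.75 V

k_p = μ_pC_ox · (W/L) = 1.6 mA/V².
In saturation I_D = ½ k_p (V_SG − |V_tp|)², so V_SG − |V_tp| = √(2 I_D / k_p) = √(2 × 3.06 / 1.6) = 1.96 V.
V_SG = 0.794 + 1.96 = 2.75 V.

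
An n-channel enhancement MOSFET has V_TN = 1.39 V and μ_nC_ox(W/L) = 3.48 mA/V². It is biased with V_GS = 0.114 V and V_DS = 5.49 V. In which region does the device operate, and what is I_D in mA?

Cutoff; I_D = 0 mA

V_GS = 0.114 V < V_TN = 1.39 V, so the transistor is in cutoff.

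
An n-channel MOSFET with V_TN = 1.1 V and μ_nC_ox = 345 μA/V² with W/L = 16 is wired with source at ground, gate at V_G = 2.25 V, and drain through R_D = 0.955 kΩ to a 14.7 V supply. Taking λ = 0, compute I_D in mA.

I_D = 3.65 mA

V_GS = V_G = 2.25 V, so V_ov = 2.25 − 1.1 = 1.15 V.
k_n = μ_nC_ox · (W/L) = 5.52 mA/V².
Assume saturation: I_D = ½ k_n V_ov² = 0.5 × 5.52 × 1.15² = 3.65 mA, giving V_DS = V_DD − I_D R_D = 14.7 − 3.65 × 0.955 = 11.2 V.
V_DS = 11.2 V ≥ V_ov = 1.15 V, confirming saturation.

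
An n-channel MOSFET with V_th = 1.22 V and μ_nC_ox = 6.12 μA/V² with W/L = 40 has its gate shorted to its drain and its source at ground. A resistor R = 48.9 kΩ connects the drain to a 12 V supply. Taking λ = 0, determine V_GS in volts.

V_GS = 2.48 V

With gate tied to drain, V_GS = V_DS ≥ V_GS − V_th, so the device is in saturation.
k_n = μ_nC_ox · (W/L) = 0.2448 mA/V².
KCL at the drain: ½ k_n (V_GS − V_th)² = (V_DD − V_GS)/R.
Let x = V_GS − 1.22. Then 5.99 x² + x − 10.78 = 0, giving x = 1.26 V (positive root), so V_GS = 2.48 V.
I_D = (V_DD − V_GS)/R = (12 − 2.48) / 48.9 = 0.195 mA.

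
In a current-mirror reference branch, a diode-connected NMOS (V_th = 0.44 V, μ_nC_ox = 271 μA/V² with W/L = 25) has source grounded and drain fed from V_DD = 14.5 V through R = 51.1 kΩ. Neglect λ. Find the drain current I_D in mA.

With gate tied to drain, V_GS = V_DS ≥ V_GS − V_th, so the device is in saturation.
k_n = μ_nC_ox · (W/L) = 6.775 mA/V².
KCL at the drain: ½ k_n (V_GS − V_th)² = (V_DD − V_GS)/R.
Let x = V_GS − 0.44. Then 173 x² + x − 14.06 = 0, giving x = 0.282 V (positive root), so V_GS = 0.722 V.
I_D = (V_DD − V_GS)/R = (14.5 − 0.722) / 51.1 = 0.27 mA.

I_D = 0.270 mA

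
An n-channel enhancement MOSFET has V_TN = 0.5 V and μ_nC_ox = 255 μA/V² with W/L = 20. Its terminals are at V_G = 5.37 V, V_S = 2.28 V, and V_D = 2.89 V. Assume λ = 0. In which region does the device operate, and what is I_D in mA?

V_GS = V_G − V_S = 5.37 − 2.28 = 3.09 V; V_DS = V_D − V_S = 2.89 − 2.28 = 0.61 V.
k_n = μ_nC_ox · (W/L) = 5.1 mA/V².
V_ov = V_GS − V_TN = 3.09 − 0.5 = 2.59 V.
Since V_DS = 0.61 V < V_ov = 2.59 V, the device is in the triode region.
I_D = k_n [V_ov · V_DS − ½ V_DS²] = 5.1 × [2.59 × 0.61 − 0.5 × 0.61²] = 7.11 mA.

Triode; I_D = 7.11 mA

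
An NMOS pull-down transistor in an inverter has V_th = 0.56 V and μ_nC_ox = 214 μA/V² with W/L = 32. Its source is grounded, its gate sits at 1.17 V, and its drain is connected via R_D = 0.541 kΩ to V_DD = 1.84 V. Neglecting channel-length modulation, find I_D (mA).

I_D = 1.27 mA

V_GS = V_G = 1.17 V, so V_ov = 1.17 − 0.56 = 0.61 V.
k_n = μ_nC_ox · (W/L) = 6.848 mA/V².
Assume saturation: I_D = ½ k_n V_ov² = 0.5 × 6.848 × 0.61² = 1.27 mA, giving V_DS = V_DD − I_D R_D = 1.84 − 1.27 × 0.541 = 1.15 V.
V_DS = 1.15 V ≥ V_ov = 0.61 V, confirming saturation.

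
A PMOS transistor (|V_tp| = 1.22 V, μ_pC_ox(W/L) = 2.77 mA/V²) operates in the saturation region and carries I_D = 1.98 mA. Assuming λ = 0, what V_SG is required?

In saturation I_D = ½ k_p (V_SG − |V_tp|)², so V_SG − |V_tp| = √(2 I_D / k_p) = √(2 × 1.98 / 2.77) = 1.2 V.
V_SG = 1.22 + 1.2 = 2.42 V.

V_SG = 2.42 V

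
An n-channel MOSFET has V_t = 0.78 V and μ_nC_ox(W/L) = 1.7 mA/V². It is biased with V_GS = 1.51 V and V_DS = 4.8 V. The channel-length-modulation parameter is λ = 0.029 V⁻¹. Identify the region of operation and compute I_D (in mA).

Saturation; I_D = 0.516 mA

V_ov = V_GS − V_t = 1.51 − 0.78 = 0.73 V.
Since V_DS = 4.8 V ≥ V_ov = 0.73 V, the device is in saturation.
I_D = ½ k_n V_ov² (1 + λ V_DS) = 0.5 × 1.7 × 0.73² × (1 + 0.029 × 4.8) = 0.516 mA.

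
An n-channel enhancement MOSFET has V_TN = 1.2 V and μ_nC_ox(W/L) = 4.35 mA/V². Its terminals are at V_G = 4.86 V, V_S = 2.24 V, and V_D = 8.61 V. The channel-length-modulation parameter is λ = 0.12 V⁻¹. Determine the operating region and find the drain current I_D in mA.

V_GS = V_G − V_S = 4.86 − 2.24 = 2.62 V; V_DS = V_D − V_S = 8.61 − 2.24 = 6.37 V.
V_ov = V_GS − V_TN = 2.62 − 1.2 = 1.42 V.
Since V_DS = 6.37 V ≥ V_ov = 1.42 V, the device is in saturation.
I_D = ½ k_n V_ov² (1 + λ V_DS) = 0.5 × 4.35 × 1.42² × (1 + 0.12 × 6.37) = 7.74 mA.

Saturation; I_D = 7.74 mA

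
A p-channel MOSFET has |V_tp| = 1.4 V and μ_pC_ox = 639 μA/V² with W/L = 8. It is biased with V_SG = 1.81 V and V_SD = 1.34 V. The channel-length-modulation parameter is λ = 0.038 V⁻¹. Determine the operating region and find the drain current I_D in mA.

k_p = μ_pC_ox · (W/L) = 5.112 mA/V².
V_ov = V_SG − |V_tp| = 1.81 − 1.4 = 0.41 V.
Since V_SD = 1.34 V ≥ V_ov = 0.41 V, the device is in saturation.
I_D = ½ k_p V_ov² (1 + λ V_SD) = 0.5 × 5.112 × 0.41² × (1 + 0.038 × 1.34) = 0.452 mA.

Saturation; I_D = 0.452 mA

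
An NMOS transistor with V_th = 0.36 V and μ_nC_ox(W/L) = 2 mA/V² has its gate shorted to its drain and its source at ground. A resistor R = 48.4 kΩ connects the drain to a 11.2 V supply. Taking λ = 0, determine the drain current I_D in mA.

With gate tied to drain, V_GS = V_DS ≥ V_GS − V_th, so the device is in saturation.
KCL at the drain: ½ k_n (V_GS − V_th)² = (V_DD − V_GS)/R.
Let x = V_GS − 0.36. Then 48.4 x² + x − 10.84 = 0, giving x = 0.463 V (positive root), so V_GS = 0.823 V.
I_D = (V_DD − V_GS)/R = (11.2 − 0.823) / 48.4 = 0.214 mA.

I_D = 0.214 mA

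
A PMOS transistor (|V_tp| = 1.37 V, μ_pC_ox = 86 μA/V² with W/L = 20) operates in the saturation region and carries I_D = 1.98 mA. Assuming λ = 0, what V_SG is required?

V_SG = 2.89 V

k_p = μ_pC_ox · (W/L) = 1.72 mA/V².
In saturation I_D = ½ k_p (V_SG − |V_tp|)², so V_SG − |V_tp| = √(2 I_D / k_p) = √(2 × 1.98 / 1.72) = 1.52 V.
V_SG = 1.37 + 1.52 = 2.89 V.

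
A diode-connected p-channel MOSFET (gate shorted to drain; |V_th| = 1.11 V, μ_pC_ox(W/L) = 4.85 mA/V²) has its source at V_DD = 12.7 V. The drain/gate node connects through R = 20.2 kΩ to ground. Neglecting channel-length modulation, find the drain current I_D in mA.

I_D = 0.550 mA

With gate tied to drain, V_SG = V_SD ≥ V_SG − |V_th|, so the device is in saturation.
KCL at the drain: ½ k_p (V_SG − |V_th|)² = (V_DD − V_SG)/R.
Let x = V_SG − 1.11. Then 49 x² + x − 11.59 = 0, giving x = 0.476 V (positive root), so V_SG = 1.59 V.
I_D = (V_DD − V_SG)/R = (12.7 − 1.59) / 20.2 = 0.55 mA.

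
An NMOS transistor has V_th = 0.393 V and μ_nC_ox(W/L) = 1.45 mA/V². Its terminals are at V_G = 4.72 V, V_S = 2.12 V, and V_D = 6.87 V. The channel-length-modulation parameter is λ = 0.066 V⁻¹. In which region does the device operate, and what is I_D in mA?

Saturation; I_D = 4.64 mA

V_GS = V_G − V_S = 4.72 − 2.12 = 2.6 V; V_DS = V_D − V_S = 6.87 − 2.12 = 4.75 V.
V_ov = V_GS − V_th = 2.6 − 0.393 = 2.21 V.
Since V_DS = 4.75 V ≥ V_ov = 2.21 V, the device is in saturation.
I_D = ½ k_n V_ov² (1 + λ V_DS) = 0.5 × 1.45 × 2.21² × (1 + 0.066 × 4.75) = 4.64 mA.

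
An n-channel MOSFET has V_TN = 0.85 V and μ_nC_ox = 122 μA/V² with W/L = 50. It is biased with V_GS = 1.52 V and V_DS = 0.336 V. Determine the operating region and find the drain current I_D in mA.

k_n = μ_nC_ox · (W/L) = 6.1 mA/V².
V_ov = V_GS − V_TN = 1.52 − 0.85 = 0.67 V.
Since V_DS = 0.336 V < V_ov = 0.67 V, the device is in the triode region.
I_D = k_n [V_ov · V_DS − ½ V_DS²] = 6.1 × [0.67 × 0.336 − 0.5 × 0.336²] = 1.03 mA.

Triode; I_D = 1.03 mA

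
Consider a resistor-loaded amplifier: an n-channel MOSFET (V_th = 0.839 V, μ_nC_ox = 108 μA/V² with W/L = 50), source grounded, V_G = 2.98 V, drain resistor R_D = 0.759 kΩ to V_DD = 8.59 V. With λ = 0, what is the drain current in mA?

I_D = 9.79 mA

V_GS = V_G = 2.98 V, so V_ov = 2.98 − 0.839 = 2.14 V.
k_n = μ_nC_ox · (W/L) = 5.4 mA/V².
Assume saturation: I_D = ½ k_n V_ov² = 0.5 × 5.4 × 2.14² = 12.4 mA, giving V_DS = V_DD − I_D R_D = 8.59 − 12.4 × 0.759 = -0.804 V.
But -0.804 V < V_ov = 2.14 V, so the device is actually in triode.
In triode I_D = k_n[V_ov V_DS − ½ V_DS²] and I_D = (V_DD − V_DS)/R_D. Equating: 2.05 V_DS² − 9.775 V_DS + 8.59 = 0, giving V_DS = 1.16 V (the root below V_ov).
I_D = (8.59 − 1.16) / 0.759 = 9.79 mA.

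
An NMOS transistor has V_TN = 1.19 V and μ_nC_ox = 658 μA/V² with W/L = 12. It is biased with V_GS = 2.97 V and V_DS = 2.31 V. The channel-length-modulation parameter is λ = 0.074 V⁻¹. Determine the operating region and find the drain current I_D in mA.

Saturation; I_D = 14.6 mA

k_n = μ_nC_ox · (W/L) = 7.896 mA/V².
V_ov = V_GS − V_TN = 2.97 − 1.19 = 1.78 V.
Since V_DS = 2.31 V ≥ V_ov = 1.78 V, the device is in saturation.
I_D = ½ k_n V_ov² (1 + λ V_DS) = 0.5 × 7.896 × 1.78² × (1 + 0.074 × 2.31) = 14.6 mA.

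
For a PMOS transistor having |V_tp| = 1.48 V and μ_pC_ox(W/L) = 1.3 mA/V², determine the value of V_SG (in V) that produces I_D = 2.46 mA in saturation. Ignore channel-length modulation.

In saturation I_D = ½ k_p (V_SG − |V_tp|)², so V_SG − |V_tp| = √(2 I_D / k_p) = √(2 × 2.46 / 1.3) = 1.95 V.
V_SG = 1.48 + 1.95 = 3.43 V.

V_SG = 3.43 V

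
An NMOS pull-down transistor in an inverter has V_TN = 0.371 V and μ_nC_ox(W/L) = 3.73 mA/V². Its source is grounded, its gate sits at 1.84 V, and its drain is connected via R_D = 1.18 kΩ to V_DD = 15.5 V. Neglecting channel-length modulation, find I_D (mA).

I_D = 4.02 mA

V_GS = V_G = 1.84 V, so V_ov = 1.84 − 0.371 = 1.47 V.
Assume saturation: I_D = ½ k_n V_ov² = 0.5 × 3.73 × 1.47² = 4.02 mA, giving V_DS = V_DD − I_D R_D = 15.5 − 4.02 × 1.18 = 10.8 V.
V_DS = 10.8 V ≥ V_ov = 1.47 V, confirming saturation.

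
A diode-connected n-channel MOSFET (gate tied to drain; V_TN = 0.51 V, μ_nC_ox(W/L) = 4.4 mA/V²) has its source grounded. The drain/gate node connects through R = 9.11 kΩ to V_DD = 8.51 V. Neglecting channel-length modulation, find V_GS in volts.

V_GS = 1.12 V

With gate tied to drain, V_GS = V_DS ≥ V_GS − V_TN, so the device is in saturation.
KCL at the drain: ½ k_n (V_GS − V_TN)² = (V_DD − V_GS)/R.
Let x = V_GS − 0.51. Then 20 x² + x − 8 = 0, giving x = 0.607 V (positive root), so V_GS = 1.12 V.
I_D = (V_DD − V_GS)/R = (8.51 − 1.12) / 9.11 = 0.811 mA.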